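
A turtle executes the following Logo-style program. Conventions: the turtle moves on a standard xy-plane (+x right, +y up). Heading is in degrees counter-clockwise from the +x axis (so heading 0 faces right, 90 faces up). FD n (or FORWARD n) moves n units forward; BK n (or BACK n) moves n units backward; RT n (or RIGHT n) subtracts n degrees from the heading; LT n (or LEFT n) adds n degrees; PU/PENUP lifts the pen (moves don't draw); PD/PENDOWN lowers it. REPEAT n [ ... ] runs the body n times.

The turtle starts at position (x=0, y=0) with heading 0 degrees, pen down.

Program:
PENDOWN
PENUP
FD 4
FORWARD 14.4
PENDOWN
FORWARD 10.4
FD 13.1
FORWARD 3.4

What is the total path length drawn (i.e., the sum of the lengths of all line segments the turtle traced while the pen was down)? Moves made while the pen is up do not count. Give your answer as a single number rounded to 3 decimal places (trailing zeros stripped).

Answer: 26.9

Derivation:
Executing turtle program step by step:
Start: pos=(0,0), heading=0, pen down
PD: pen down
PU: pen up
FD 4: (0,0) -> (4,0) [heading=0, move]
FD 14.4: (4,0) -> (18.4,0) [heading=0, move]
PD: pen down
FD 10.4: (18.4,0) -> (28.8,0) [heading=0, draw]
FD 13.1: (28.8,0) -> (41.9,0) [heading=0, draw]
FD 3.4: (41.9,0) -> (45.3,0) [heading=0, draw]
Final: pos=(45.3,0), heading=0, 3 segment(s) drawn

Segment lengths:
  seg 1: (18.4,0) -> (28.8,0), length = 10.4
  seg 2: (28.8,0) -> (41.9,0), length = 13.1
  seg 3: (41.9,0) -> (45.3,0), length = 3.4
Total = 26.9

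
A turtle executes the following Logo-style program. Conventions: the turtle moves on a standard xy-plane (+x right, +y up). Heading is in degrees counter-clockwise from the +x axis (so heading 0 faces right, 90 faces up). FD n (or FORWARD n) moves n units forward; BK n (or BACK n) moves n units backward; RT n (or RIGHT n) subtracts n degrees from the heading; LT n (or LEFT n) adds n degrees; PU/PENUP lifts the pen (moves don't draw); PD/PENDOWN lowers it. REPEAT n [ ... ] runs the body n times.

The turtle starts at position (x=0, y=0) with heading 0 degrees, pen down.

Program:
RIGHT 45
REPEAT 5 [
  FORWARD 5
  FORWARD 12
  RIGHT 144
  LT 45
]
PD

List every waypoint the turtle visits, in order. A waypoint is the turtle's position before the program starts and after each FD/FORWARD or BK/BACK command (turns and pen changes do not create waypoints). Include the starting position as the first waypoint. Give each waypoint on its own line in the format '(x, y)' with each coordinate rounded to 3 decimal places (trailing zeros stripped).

Answer: (0, 0)
(3.536, -3.536)
(12.021, -12.021)
(7.976, -14.96)
(-1.732, -22.013)
(-4.002, -17.558)
(-9.45, -6.866)
(-4.695, -5.321)
(6.718, -1.613)
(7.5, -6.551)
(9.377, -18.403)

Derivation:
Executing turtle program step by step:
Start: pos=(0,0), heading=0, pen down
RT 45: heading 0 -> 315
REPEAT 5 [
  -- iteration 1/5 --
  FD 5: (0,0) -> (3.536,-3.536) [heading=315, draw]
  FD 12: (3.536,-3.536) -> (12.021,-12.021) [heading=315, draw]
  RT 144: heading 315 -> 171
  LT 45: heading 171 -> 216
  -- iteration 2/5 --
  FD 5: (12.021,-12.021) -> (7.976,-14.96) [heading=216, draw]
  FD 12: (7.976,-14.96) -> (-1.732,-22.013) [heading=216, draw]
  RT 144: heading 216 -> 72
  LT 45: heading 72 -> 117
  -- iteration 3/5 --
  FD 5: (-1.732,-22.013) -> (-4.002,-17.558) [heading=117, draw]
  FD 12: (-4.002,-17.558) -> (-9.45,-6.866) [heading=117, draw]
  RT 144: heading 117 -> 333
  LT 45: heading 333 -> 18
  -- iteration 4/5 --
  FD 5: (-9.45,-6.866) -> (-4.695,-5.321) [heading=18, draw]
  FD 12: (-4.695,-5.321) -> (6.718,-1.613) [heading=18, draw]
  RT 144: heading 18 -> 234
  LT 45: heading 234 -> 279
  -- iteration 5/5 --
  FD 5: (6.718,-1.613) -> (7.5,-6.551) [heading=279, draw]
  FD 12: (7.5,-6.551) -> (9.377,-18.403) [heading=279, draw]
  RT 144: heading 279 -> 135
  LT 45: heading 135 -> 180
]
PD: pen down
Final: pos=(9.377,-18.403), heading=180, 10 segment(s) drawn
Waypoints (11 total):
(0, 0)
(3.536, -3.536)
(12.021, -12.021)
(7.976, -14.96)
(-1.732, -22.013)
(-4.002, -17.558)
(-9.45, -6.866)
(-4.695, -5.321)
(6.718, -1.613)
(7.5, -6.551)
(9.377, -18.403)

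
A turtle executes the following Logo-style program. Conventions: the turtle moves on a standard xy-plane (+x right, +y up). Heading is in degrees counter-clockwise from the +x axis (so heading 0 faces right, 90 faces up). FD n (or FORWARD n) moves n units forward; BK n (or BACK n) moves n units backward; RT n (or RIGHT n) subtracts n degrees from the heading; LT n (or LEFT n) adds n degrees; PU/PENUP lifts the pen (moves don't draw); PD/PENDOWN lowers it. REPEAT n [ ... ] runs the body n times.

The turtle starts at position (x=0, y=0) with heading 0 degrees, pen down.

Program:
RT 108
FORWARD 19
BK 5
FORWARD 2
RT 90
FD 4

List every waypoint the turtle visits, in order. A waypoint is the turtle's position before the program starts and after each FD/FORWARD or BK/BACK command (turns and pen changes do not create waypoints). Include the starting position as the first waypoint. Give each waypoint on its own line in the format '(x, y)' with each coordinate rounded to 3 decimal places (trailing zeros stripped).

Executing turtle program step by step:
Start: pos=(0,0), heading=0, pen down
RT 108: heading 0 -> 252
FD 19: (0,0) -> (-5.871,-18.07) [heading=252, draw]
BK 5: (-5.871,-18.07) -> (-4.326,-13.315) [heading=252, draw]
FD 2: (-4.326,-13.315) -> (-4.944,-15.217) [heading=252, draw]
RT 90: heading 252 -> 162
FD 4: (-4.944,-15.217) -> (-8.748,-13.981) [heading=162, draw]
Final: pos=(-8.748,-13.981), heading=162, 4 segment(s) drawn
Waypoints (5 total):
(0, 0)
(-5.871, -18.07)
(-4.326, -13.315)
(-4.944, -15.217)
(-8.748, -13.981)

Answer: (0, 0)
(-5.871, -18.07)
(-4.326, -13.315)
(-4.944, -15.217)
(-8.748, -13.981)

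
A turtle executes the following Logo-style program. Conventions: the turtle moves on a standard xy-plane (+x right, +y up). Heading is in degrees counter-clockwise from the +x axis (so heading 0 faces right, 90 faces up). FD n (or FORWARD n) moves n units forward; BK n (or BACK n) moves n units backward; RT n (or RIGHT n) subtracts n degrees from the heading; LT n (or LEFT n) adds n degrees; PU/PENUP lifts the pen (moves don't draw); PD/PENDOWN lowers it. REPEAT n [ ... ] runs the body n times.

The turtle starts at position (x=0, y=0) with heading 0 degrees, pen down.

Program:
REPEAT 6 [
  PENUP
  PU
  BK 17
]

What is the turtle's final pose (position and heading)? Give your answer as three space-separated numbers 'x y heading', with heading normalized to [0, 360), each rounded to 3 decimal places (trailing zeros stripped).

Answer: -102 0 0

Derivation:
Executing turtle program step by step:
Start: pos=(0,0), heading=0, pen down
REPEAT 6 [
  -- iteration 1/6 --
  PU: pen up
  PU: pen up
  BK 17: (0,0) -> (-17,0) [heading=0, move]
  -- iteration 2/6 --
  PU: pen up
  PU: pen up
  BK 17: (-17,0) -> (-34,0) [heading=0, move]
  -- iteration 3/6 --
  PU: pen up
  PU: pen up
  BK 17: (-34,0) -> (-51,0) [heading=0, move]
  -- iteration 4/6 --
  PU: pen up
  PU: pen up
  BK 17: (-51,0) -> (-68,0) [heading=0, move]
  -- iteration 5/6 --
  PU: pen up
  PU: pen up
  BK 17: (-68,0) -> (-85,0) [heading=0, move]
  -- iteration 6/6 --
  PU: pen up
  PU: pen up
  BK 17: (-85,0) -> (-102,0) [heading=0, move]
]
Final: pos=(-102,0), heading=0, 0 segment(s) drawn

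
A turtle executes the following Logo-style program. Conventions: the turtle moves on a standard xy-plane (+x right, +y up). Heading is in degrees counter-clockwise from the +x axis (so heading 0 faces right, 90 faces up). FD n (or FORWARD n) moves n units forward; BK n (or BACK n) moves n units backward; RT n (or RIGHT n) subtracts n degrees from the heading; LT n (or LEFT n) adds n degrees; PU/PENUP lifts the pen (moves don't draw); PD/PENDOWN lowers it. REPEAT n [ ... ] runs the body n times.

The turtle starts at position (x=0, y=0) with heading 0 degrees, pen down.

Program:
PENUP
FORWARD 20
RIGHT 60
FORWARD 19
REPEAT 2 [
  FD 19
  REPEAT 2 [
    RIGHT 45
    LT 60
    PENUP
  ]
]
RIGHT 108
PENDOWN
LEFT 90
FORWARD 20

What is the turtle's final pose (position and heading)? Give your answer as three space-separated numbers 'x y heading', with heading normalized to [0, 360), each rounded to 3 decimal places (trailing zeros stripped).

Answer: 74.476 -48.589 342

Derivation:
Executing turtle program step by step:
Start: pos=(0,0), heading=0, pen down
PU: pen up
FD 20: (0,0) -> (20,0) [heading=0, move]
RT 60: heading 0 -> 300
FD 19: (20,0) -> (29.5,-16.454) [heading=300, move]
REPEAT 2 [
  -- iteration 1/2 --
  FD 19: (29.5,-16.454) -> (39,-32.909) [heading=300, move]
  REPEAT 2 [
    -- iteration 1/2 --
    RT 45: heading 300 -> 255
    LT 60: heading 255 -> 315
    PU: pen up
    -- iteration 2/2 --
    RT 45: heading 315 -> 270
    LT 60: heading 270 -> 330
    PU: pen up
  ]
  -- iteration 2/2 --
  FD 19: (39,-32.909) -> (55.454,-42.409) [heading=330, move]
  REPEAT 2 [
    -- iteration 1/2 --
    RT 45: heading 330 -> 285
    LT 60: heading 285 -> 345
    PU: pen up
    -- iteration 2/2 --
    RT 45: heading 345 -> 300
    LT 60: heading 300 -> 0
    PU: pen up
  ]
]
RT 108: heading 0 -> 252
PD: pen down
LT 90: heading 252 -> 342
FD 20: (55.454,-42.409) -> (74.476,-48.589) [heading=342, draw]
Final: pos=(74.476,-48.589), heading=342, 1 segment(s) drawn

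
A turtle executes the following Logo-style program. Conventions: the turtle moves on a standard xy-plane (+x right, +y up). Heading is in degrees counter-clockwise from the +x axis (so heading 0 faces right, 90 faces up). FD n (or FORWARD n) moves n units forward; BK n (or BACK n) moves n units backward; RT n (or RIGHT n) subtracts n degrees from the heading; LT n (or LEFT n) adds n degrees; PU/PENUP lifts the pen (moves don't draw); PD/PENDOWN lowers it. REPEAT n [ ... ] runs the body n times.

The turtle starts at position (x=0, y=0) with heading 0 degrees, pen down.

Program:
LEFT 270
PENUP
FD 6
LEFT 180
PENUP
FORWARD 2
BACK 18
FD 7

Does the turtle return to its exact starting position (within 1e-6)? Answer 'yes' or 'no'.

Executing turtle program step by step:
Start: pos=(0,0), heading=0, pen down
LT 270: heading 0 -> 270
PU: pen up
FD 6: (0,0) -> (0,-6) [heading=270, move]
LT 180: heading 270 -> 90
PU: pen up
FD 2: (0,-6) -> (0,-4) [heading=90, move]
BK 18: (0,-4) -> (0,-22) [heading=90, move]
FD 7: (0,-22) -> (0,-15) [heading=90, move]
Final: pos=(0,-15), heading=90, 0 segment(s) drawn

Start position: (0, 0)
Final position: (0, -15)
Distance = 15; >= 1e-6 -> NOT closed

Answer: no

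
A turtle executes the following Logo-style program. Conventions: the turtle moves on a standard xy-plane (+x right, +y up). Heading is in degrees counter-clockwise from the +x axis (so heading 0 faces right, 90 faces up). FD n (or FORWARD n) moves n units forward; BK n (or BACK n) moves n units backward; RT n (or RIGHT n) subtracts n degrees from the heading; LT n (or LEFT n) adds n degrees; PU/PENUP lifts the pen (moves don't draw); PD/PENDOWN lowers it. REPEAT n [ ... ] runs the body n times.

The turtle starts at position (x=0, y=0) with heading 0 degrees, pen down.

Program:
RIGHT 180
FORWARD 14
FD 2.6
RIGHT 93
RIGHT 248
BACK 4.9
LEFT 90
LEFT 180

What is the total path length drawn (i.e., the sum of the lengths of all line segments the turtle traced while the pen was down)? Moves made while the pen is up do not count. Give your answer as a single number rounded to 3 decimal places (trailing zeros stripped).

Answer: 21.5

Derivation:
Executing turtle program step by step:
Start: pos=(0,0), heading=0, pen down
RT 180: heading 0 -> 180
FD 14: (0,0) -> (-14,0) [heading=180, draw]
FD 2.6: (-14,0) -> (-16.6,0) [heading=180, draw]
RT 93: heading 180 -> 87
RT 248: heading 87 -> 199
BK 4.9: (-16.6,0) -> (-11.967,1.595) [heading=199, draw]
LT 90: heading 199 -> 289
LT 180: heading 289 -> 109
Final: pos=(-11.967,1.595), heading=109, 3 segment(s) drawn

Segment lengths:
  seg 1: (0,0) -> (-14,0), length = 14
  seg 2: (-14,0) -> (-16.6,0), length = 2.6
  seg 3: (-16.6,0) -> (-11.967,1.595), length = 4.9
Total = 21.5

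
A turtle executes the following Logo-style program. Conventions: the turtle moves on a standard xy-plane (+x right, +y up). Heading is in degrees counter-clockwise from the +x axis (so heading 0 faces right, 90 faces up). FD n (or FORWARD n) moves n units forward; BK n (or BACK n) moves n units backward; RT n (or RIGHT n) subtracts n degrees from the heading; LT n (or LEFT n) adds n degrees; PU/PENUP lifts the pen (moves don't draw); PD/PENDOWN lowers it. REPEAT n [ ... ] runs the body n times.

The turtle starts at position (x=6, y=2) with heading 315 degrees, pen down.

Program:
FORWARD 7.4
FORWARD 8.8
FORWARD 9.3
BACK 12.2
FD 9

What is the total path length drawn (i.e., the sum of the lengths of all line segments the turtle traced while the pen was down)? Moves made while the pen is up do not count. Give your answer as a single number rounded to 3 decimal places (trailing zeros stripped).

Executing turtle program step by step:
Start: pos=(6,2), heading=315, pen down
FD 7.4: (6,2) -> (11.233,-3.233) [heading=315, draw]
FD 8.8: (11.233,-3.233) -> (17.455,-9.455) [heading=315, draw]
FD 9.3: (17.455,-9.455) -> (24.031,-16.031) [heading=315, draw]
BK 12.2: (24.031,-16.031) -> (15.405,-7.405) [heading=315, draw]
FD 9: (15.405,-7.405) -> (21.768,-13.768) [heading=315, draw]
Final: pos=(21.768,-13.768), heading=315, 5 segment(s) drawn

Segment lengths:
  seg 1: (6,2) -> (11.233,-3.233), length = 7.4
  seg 2: (11.233,-3.233) -> (17.455,-9.455), length = 8.8
  seg 3: (17.455,-9.455) -> (24.031,-16.031), length = 9.3
  seg 4: (24.031,-16.031) -> (15.405,-7.405), length = 12.2
  seg 5: (15.405,-7.405) -> (21.768,-13.768), length = 9
Total = 46.7

Answer: 46.7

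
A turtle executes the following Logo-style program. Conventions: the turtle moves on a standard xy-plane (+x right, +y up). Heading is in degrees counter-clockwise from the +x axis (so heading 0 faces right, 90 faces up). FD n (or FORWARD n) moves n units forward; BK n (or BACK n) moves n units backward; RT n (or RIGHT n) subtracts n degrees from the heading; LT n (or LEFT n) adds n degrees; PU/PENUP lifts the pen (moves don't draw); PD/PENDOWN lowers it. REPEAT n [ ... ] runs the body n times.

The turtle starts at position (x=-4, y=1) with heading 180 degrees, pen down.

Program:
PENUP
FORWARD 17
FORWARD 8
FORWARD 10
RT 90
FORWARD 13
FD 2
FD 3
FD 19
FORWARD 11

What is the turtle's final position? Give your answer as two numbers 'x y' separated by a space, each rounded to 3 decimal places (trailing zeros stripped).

Answer: -39 49

Derivation:
Executing turtle program step by step:
Start: pos=(-4,1), heading=180, pen down
PU: pen up
FD 17: (-4,1) -> (-21,1) [heading=180, move]
FD 8: (-21,1) -> (-29,1) [heading=180, move]
FD 10: (-29,1) -> (-39,1) [heading=180, move]
RT 90: heading 180 -> 90
FD 13: (-39,1) -> (-39,14) [heading=90, move]
FD 2: (-39,14) -> (-39,16) [heading=90, move]
FD 3: (-39,16) -> (-39,19) [heading=90, move]
FD 19: (-39,19) -> (-39,38) [heading=90, move]
FD 11: (-39,38) -> (-39,49) [heading=90, move]
Final: pos=(-39,49), heading=90, 0 segment(s) drawn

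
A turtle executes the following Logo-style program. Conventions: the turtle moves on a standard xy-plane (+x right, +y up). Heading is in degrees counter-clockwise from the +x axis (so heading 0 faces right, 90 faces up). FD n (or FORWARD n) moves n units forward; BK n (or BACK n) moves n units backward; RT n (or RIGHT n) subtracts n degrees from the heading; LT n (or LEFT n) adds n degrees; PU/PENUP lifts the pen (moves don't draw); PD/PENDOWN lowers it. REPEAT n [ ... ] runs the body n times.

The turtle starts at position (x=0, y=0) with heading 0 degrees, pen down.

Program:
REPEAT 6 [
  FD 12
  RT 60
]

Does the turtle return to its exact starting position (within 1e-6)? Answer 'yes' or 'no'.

Executing turtle program step by step:
Start: pos=(0,0), heading=0, pen down
REPEAT 6 [
  -- iteration 1/6 --
  FD 12: (0,0) -> (12,0) [heading=0, draw]
  RT 60: heading 0 -> 300
  -- iteration 2/6 --
  FD 12: (12,0) -> (18,-10.392) [heading=300, draw]
  RT 60: heading 300 -> 240
  -- iteration 3/6 --
  FD 12: (18,-10.392) -> (12,-20.785) [heading=240, draw]
  RT 60: heading 240 -> 180
  -- iteration 4/6 --
  FD 12: (12,-20.785) -> (0,-20.785) [heading=180, draw]
  RT 60: heading 180 -> 120
  -- iteration 5/6 --
  FD 12: (0,-20.785) -> (-6,-10.392) [heading=120, draw]
  RT 60: heading 120 -> 60
  -- iteration 6/6 --
  FD 12: (-6,-10.392) -> (0,0) [heading=60, draw]
  RT 60: heading 60 -> 0
]
Final: pos=(0,0), heading=0, 6 segment(s) drawn

Start position: (0, 0)
Final position: (0, 0)
Distance = 0; < 1e-6 -> CLOSED

Answer: yes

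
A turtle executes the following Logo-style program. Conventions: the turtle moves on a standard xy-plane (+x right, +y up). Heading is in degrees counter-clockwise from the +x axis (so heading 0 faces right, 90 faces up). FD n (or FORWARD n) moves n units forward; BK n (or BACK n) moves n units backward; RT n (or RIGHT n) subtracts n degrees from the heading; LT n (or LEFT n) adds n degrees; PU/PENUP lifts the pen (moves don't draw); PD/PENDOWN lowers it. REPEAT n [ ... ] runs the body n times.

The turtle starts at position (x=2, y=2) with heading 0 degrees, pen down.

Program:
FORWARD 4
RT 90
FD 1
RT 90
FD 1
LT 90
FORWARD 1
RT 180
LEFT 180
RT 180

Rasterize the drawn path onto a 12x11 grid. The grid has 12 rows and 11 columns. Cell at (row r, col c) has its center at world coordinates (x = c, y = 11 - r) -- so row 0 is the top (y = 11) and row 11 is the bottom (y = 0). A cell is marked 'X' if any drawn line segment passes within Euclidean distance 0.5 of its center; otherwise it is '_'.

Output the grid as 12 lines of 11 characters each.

Segment 0: (2,2) -> (6,2)
Segment 1: (6,2) -> (6,1)
Segment 2: (6,1) -> (5,1)
Segment 3: (5,1) -> (5,-0)

Answer: ___________
___________
___________
___________
___________
___________
___________
___________
___________
__XXXXX____
_____XX____
_____X_____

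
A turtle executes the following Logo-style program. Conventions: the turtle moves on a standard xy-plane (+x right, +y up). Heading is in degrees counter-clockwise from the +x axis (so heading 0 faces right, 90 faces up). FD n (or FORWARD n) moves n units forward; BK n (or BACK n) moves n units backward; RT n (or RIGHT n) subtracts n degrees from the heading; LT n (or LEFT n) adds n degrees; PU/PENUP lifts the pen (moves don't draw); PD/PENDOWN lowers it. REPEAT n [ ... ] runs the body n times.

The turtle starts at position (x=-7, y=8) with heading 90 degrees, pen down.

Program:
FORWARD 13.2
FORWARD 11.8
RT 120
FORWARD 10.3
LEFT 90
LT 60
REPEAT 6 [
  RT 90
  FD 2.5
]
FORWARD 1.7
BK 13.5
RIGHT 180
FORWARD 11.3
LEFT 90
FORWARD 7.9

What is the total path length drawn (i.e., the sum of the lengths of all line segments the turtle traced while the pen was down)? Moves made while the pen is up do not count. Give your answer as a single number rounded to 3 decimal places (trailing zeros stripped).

Executing turtle program step by step:
Start: pos=(-7,8), heading=90, pen down
FD 13.2: (-7,8) -> (-7,21.2) [heading=90, draw]
FD 11.8: (-7,21.2) -> (-7,33) [heading=90, draw]
RT 120: heading 90 -> 330
FD 10.3: (-7,33) -> (1.92,27.85) [heading=330, draw]
LT 90: heading 330 -> 60
LT 60: heading 60 -> 120
REPEAT 6 [
  -- iteration 1/6 --
  RT 90: heading 120 -> 30
  FD 2.5: (1.92,27.85) -> (4.085,29.1) [heading=30, draw]
  -- iteration 2/6 --
  RT 90: heading 30 -> 300
  FD 2.5: (4.085,29.1) -> (5.335,26.935) [heading=300, draw]
  -- iteration 3/6 --
  RT 90: heading 300 -> 210
  FD 2.5: (5.335,26.935) -> (3.17,25.685) [heading=210, draw]
  -- iteration 4/6 --
  RT 90: heading 210 -> 120
  FD 2.5: (3.17,25.685) -> (1.92,27.85) [heading=120, draw]
  -- iteration 5/6 --
  RT 90: heading 120 -> 30
  FD 2.5: (1.92,27.85) -> (4.085,29.1) [heading=30, draw]
  -- iteration 6/6 --
  RT 90: heading 30 -> 300
  FD 2.5: (4.085,29.1) -> (5.335,26.935) [heading=300, draw]
]
FD 1.7: (5.335,26.935) -> (6.185,25.463) [heading=300, draw]
BK 13.5: (6.185,25.463) -> (-0.565,37.154) [heading=300, draw]
RT 180: heading 300 -> 120
FD 11.3: (-0.565,37.154) -> (-6.215,46.94) [heading=120, draw]
LT 90: heading 120 -> 210
FD 7.9: (-6.215,46.94) -> (-13.056,42.99) [heading=210, draw]
Final: pos=(-13.056,42.99), heading=210, 13 segment(s) drawn

Segment lengths:
  seg 1: (-7,8) -> (-7,21.2), length = 13.2
  seg 2: (-7,21.2) -> (-7,33), length = 11.8
  seg 3: (-7,33) -> (1.92,27.85), length = 10.3
  seg 4: (1.92,27.85) -> (4.085,29.1), length = 2.5
  seg 5: (4.085,29.1) -> (5.335,26.935), length = 2.5
  seg 6: (5.335,26.935) -> (3.17,25.685), length = 2.5
  seg 7: (3.17,25.685) -> (1.92,27.85), length = 2.5
  seg 8: (1.92,27.85) -> (4.085,29.1), length = 2.5
  seg 9: (4.085,29.1) -> (5.335,26.935), length = 2.5
  seg 10: (5.335,26.935) -> (6.185,25.463), length = 1.7
  seg 11: (6.185,25.463) -> (-0.565,37.154), length = 13.5
  seg 12: (-0.565,37.154) -> (-6.215,46.94), length = 11.3
  seg 13: (-6.215,46.94) -> (-13.056,42.99), length = 7.9
Total = 84.7

Answer: 84.7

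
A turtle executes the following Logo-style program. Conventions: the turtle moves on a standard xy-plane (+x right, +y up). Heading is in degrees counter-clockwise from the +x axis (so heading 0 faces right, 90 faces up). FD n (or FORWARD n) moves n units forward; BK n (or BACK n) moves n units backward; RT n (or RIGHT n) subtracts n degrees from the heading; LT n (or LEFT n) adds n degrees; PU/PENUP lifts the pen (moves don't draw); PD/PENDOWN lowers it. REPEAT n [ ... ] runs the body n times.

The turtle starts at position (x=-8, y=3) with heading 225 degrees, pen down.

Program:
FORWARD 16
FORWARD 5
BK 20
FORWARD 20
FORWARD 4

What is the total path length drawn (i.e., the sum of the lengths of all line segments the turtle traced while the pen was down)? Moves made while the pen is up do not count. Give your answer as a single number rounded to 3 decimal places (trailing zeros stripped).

Executing turtle program step by step:
Start: pos=(-8,3), heading=225, pen down
FD 16: (-8,3) -> (-19.314,-8.314) [heading=225, draw]
FD 5: (-19.314,-8.314) -> (-22.849,-11.849) [heading=225, draw]
BK 20: (-22.849,-11.849) -> (-8.707,2.293) [heading=225, draw]
FD 20: (-8.707,2.293) -> (-22.849,-11.849) [heading=225, draw]
FD 4: (-22.849,-11.849) -> (-25.678,-14.678) [heading=225, draw]
Final: pos=(-25.678,-14.678), heading=225, 5 segment(s) drawn

Segment lengths:
  seg 1: (-8,3) -> (-19.314,-8.314), length = 16
  seg 2: (-19.314,-8.314) -> (-22.849,-11.849), length = 5
  seg 3: (-22.849,-11.849) -> (-8.707,2.293), length = 20
  seg 4: (-8.707,2.293) -> (-22.849,-11.849), length = 20
  seg 5: (-22.849,-11.849) -> (-25.678,-14.678), length = 4
Total = 65

Answer: 65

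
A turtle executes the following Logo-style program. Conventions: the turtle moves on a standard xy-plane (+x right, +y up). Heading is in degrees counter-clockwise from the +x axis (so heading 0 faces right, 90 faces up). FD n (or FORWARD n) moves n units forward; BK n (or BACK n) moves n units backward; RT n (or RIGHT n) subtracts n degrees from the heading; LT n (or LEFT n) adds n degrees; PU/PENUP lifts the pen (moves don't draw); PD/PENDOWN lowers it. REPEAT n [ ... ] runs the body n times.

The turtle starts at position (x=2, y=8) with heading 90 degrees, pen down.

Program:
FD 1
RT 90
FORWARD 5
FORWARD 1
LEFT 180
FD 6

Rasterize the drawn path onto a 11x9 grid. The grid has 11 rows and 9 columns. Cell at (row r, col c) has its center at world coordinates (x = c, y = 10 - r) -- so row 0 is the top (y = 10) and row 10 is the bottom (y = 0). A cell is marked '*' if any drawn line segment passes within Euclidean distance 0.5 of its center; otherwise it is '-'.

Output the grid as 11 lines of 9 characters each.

Segment 0: (2,8) -> (2,9)
Segment 1: (2,9) -> (7,9)
Segment 2: (7,9) -> (8,9)
Segment 3: (8,9) -> (2,9)

Answer: ---------
--*******
--*------
---------
---------
---------
---------
---------
---------
---------
---------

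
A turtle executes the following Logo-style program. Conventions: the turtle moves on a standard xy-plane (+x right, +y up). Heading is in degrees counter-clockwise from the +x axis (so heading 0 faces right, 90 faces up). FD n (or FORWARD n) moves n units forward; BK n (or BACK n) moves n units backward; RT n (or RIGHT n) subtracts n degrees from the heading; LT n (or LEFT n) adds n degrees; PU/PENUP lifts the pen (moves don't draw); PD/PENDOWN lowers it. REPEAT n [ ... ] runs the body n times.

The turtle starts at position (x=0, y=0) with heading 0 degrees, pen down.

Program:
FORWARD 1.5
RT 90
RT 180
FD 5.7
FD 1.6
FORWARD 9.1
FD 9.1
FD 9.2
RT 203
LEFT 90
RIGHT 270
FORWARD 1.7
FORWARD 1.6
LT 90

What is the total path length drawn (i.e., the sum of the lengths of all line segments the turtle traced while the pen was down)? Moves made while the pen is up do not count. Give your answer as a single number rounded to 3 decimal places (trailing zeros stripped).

Answer: 39.5

Derivation:
Executing turtle program step by step:
Start: pos=(0,0), heading=0, pen down
FD 1.5: (0,0) -> (1.5,0) [heading=0, draw]
RT 90: heading 0 -> 270
RT 180: heading 270 -> 90
FD 5.7: (1.5,0) -> (1.5,5.7) [heading=90, draw]
FD 1.6: (1.5,5.7) -> (1.5,7.3) [heading=90, draw]
FD 9.1: (1.5,7.3) -> (1.5,16.4) [heading=90, draw]
FD 9.1: (1.5,16.4) -> (1.5,25.5) [heading=90, draw]
FD 9.2: (1.5,25.5) -> (1.5,34.7) [heading=90, draw]
RT 203: heading 90 -> 247
LT 90: heading 247 -> 337
RT 270: heading 337 -> 67
FD 1.7: (1.5,34.7) -> (2.164,36.265) [heading=67, draw]
FD 1.6: (2.164,36.265) -> (2.789,37.738) [heading=67, draw]
LT 90: heading 67 -> 157
Final: pos=(2.789,37.738), heading=157, 8 segment(s) drawn

Segment lengths:
  seg 1: (0,0) -> (1.5,0), length = 1.5
  seg 2: (1.5,0) -> (1.5,5.7), length = 5.7
  seg 3: (1.5,5.7) -> (1.5,7.3), length = 1.6
  seg 4: (1.5,7.3) -> (1.5,16.4), length = 9.1
  seg 5: (1.5,16.4) -> (1.5,25.5), length = 9.1
  seg 6: (1.5,25.5) -> (1.5,34.7), length = 9.2
  seg 7: (1.5,34.7) -> (2.164,36.265), length = 1.7
  seg 8: (2.164,36.265) -> (2.789,37.738), length = 1.6
Total = 39.5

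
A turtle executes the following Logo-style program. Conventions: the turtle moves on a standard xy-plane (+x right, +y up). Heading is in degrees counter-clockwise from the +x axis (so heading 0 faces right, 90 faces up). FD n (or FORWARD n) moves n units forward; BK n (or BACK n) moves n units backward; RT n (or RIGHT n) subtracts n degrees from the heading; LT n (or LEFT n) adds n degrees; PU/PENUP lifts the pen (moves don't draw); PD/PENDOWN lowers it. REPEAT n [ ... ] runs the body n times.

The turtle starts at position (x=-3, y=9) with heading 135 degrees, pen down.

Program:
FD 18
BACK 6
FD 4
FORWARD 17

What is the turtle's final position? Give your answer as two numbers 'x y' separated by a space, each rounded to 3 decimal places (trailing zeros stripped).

Executing turtle program step by step:
Start: pos=(-3,9), heading=135, pen down
FD 18: (-3,9) -> (-15.728,21.728) [heading=135, draw]
BK 6: (-15.728,21.728) -> (-11.485,17.485) [heading=135, draw]
FD 4: (-11.485,17.485) -> (-14.314,20.314) [heading=135, draw]
FD 17: (-14.314,20.314) -> (-26.335,32.335) [heading=135, draw]
Final: pos=(-26.335,32.335), heading=135, 4 segment(s) drawn

Answer: -26.335 32.335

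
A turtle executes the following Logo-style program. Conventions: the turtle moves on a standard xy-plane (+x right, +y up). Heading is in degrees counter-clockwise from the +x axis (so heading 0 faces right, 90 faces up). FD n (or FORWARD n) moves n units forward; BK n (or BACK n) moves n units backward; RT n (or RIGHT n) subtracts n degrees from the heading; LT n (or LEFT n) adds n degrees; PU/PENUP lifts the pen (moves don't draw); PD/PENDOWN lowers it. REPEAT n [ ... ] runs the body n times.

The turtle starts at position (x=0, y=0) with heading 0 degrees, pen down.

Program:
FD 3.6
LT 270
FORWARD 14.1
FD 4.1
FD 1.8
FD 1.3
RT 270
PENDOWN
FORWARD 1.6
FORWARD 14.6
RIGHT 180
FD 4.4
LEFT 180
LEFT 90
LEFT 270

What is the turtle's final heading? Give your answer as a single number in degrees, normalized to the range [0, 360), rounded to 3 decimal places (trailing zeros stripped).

Answer: 0

Derivation:
Executing turtle program step by step:
Start: pos=(0,0), heading=0, pen down
FD 3.6: (0,0) -> (3.6,0) [heading=0, draw]
LT 270: heading 0 -> 270
FD 14.1: (3.6,0) -> (3.6,-14.1) [heading=270, draw]
FD 4.1: (3.6,-14.1) -> (3.6,-18.2) [heading=270, draw]
FD 1.8: (3.6,-18.2) -> (3.6,-20) [heading=270, draw]
FD 1.3: (3.6,-20) -> (3.6,-21.3) [heading=270, draw]
RT 270: heading 270 -> 0
PD: pen down
FD 1.6: (3.6,-21.3) -> (5.2,-21.3) [heading=0, draw]
FD 14.6: (5.2,-21.3) -> (19.8,-21.3) [heading=0, draw]
RT 180: heading 0 -> 180
FD 4.4: (19.8,-21.3) -> (15.4,-21.3) [heading=180, draw]
LT 180: heading 180 -> 0
LT 90: heading 0 -> 90
LT 270: heading 90 -> 0
Final: pos=(15.4,-21.3), heading=0, 8 segment(s) drawn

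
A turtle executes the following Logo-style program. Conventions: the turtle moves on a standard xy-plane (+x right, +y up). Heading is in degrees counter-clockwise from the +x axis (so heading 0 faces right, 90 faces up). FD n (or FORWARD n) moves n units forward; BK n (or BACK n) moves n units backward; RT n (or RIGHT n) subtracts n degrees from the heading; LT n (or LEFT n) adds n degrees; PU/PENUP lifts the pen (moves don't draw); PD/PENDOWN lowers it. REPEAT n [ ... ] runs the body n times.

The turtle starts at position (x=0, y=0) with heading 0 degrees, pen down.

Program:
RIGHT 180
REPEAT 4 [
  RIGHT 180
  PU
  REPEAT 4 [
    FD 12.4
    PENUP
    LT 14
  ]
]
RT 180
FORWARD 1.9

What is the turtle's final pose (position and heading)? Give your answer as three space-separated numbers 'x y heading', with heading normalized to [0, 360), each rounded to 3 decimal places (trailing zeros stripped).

Executing turtle program step by step:
Start: pos=(0,0), heading=0, pen down
RT 180: heading 0 -> 180
REPEAT 4 [
  -- iteration 1/4 --
  RT 180: heading 180 -> 0
  PU: pen up
  REPEAT 4 [
    -- iteration 1/4 --
    FD 12.4: (0,0) -> (12.4,0) [heading=0, move]
    PU: pen up
    LT 14: heading 0 -> 14
    -- iteration 2/4 --
    FD 12.4: (12.4,0) -> (24.432,3) [heading=14, move]
    PU: pen up
    LT 14: heading 14 -> 28
    -- iteration 3/4 --
    FD 12.4: (24.432,3) -> (35.38,8.821) [heading=28, move]
    PU: pen up
    LT 14: heading 28 -> 42
    -- iteration 4/4 --
    FD 12.4: (35.38,8.821) -> (44.595,17.118) [heading=42, move]
    PU: pen up
    LT 14: heading 42 -> 56
  ]
  -- iteration 2/4 --
  RT 180: heading 56 -> 236
  PU: pen up
  REPEAT 4 [
    -- iteration 1/4 --
    FD 12.4: (44.595,17.118) -> (37.661,6.838) [heading=236, move]
    PU: pen up
    LT 14: heading 236 -> 250
    -- iteration 2/4 --
    FD 12.4: (37.661,6.838) -> (33.42,-4.814) [heading=250, move]
    PU: pen up
    LT 14: heading 250 -> 264
    -- iteration 3/4 --
    FD 12.4: (33.42,-4.814) -> (32.124,-17.146) [heading=264, move]
    PU: pen up
    LT 14: heading 264 -> 278
    -- iteration 4/4 --
    FD 12.4: (32.124,-17.146) -> (33.85,-29.425) [heading=278, move]
    PU: pen up
    LT 14: heading 278 -> 292
  ]
  -- iteration 3/4 --
  RT 180: heading 292 -> 112
  PU: pen up
  REPEAT 4 [
    -- iteration 1/4 --
    FD 12.4: (33.85,-29.425) -> (29.205,-17.928) [heading=112, move]
    PU: pen up
    LT 14: heading 112 -> 126
    -- iteration 2/4 --
    FD 12.4: (29.205,-17.928) -> (21.916,-7.896) [heading=126, move]
    PU: pen up
    LT 14: heading 126 -> 140
    -- iteration 3/4 --
    FD 12.4: (21.916,-7.896) -> (12.417,0.074) [heading=140, move]
    PU: pen up
    LT 14: heading 140 -> 154
    -- iteration 4/4 --
    FD 12.4: (12.417,0.074) -> (1.272,5.51) [heading=154, move]
    PU: pen up
    LT 14: heading 154 -> 168
  ]
  -- iteration 4/4 --
  RT 180: heading 168 -> 348
  PU: pen up
  REPEAT 4 [
    -- iteration 1/4 --
    FD 12.4: (1.272,5.51) -> (13.401,2.932) [heading=348, move]
    PU: pen up
    LT 14: heading 348 -> 2
    -- iteration 2/4 --
    FD 12.4: (13.401,2.932) -> (25.794,3.365) [heading=2, move]
    PU: pen up
    LT 14: heading 2 -> 16
    -- iteration 3/4 --
    FD 12.4: (25.794,3.365) -> (37.713,6.783) [heading=16, move]
    PU: pen up
    LT 14: heading 16 -> 30
    -- iteration 4/4 --
    FD 12.4: (37.713,6.783) -> (48.452,12.983) [heading=30, move]
    PU: pen up
    LT 14: heading 30 -> 44
  ]
]
RT 180: heading 44 -> 224
FD 1.9: (48.452,12.983) -> (47.085,11.663) [heading=224, move]
Final: pos=(47.085,11.663), heading=224, 0 segment(s) drawn

Answer: 47.085 11.663 224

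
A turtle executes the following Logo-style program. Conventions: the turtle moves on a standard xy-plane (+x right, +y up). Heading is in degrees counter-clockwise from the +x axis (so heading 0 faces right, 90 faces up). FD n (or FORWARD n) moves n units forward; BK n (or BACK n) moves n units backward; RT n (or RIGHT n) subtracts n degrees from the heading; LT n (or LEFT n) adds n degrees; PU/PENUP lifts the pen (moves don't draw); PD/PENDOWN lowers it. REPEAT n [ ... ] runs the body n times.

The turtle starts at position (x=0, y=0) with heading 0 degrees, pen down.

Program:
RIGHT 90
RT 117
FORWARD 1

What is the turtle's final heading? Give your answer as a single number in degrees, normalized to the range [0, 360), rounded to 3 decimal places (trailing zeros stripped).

Executing turtle program step by step:
Start: pos=(0,0), heading=0, pen down
RT 90: heading 0 -> 270
RT 117: heading 270 -> 153
FD 1: (0,0) -> (-0.891,0.454) [heading=153, draw]
Final: pos=(-0.891,0.454), heading=153, 1 segment(s) drawn

Answer: 153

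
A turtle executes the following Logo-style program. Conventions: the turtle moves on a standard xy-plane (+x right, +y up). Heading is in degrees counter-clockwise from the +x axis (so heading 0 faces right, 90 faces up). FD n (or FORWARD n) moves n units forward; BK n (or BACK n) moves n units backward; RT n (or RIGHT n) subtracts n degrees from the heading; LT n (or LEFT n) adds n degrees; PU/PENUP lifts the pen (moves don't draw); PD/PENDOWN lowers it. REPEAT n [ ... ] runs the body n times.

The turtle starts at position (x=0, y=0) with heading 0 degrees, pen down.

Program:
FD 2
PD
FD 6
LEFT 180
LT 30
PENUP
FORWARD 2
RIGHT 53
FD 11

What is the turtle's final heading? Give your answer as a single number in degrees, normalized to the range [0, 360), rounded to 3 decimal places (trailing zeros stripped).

Executing turtle program step by step:
Start: pos=(0,0), heading=0, pen down
FD 2: (0,0) -> (2,0) [heading=0, draw]
PD: pen down
FD 6: (2,0) -> (8,0) [heading=0, draw]
LT 180: heading 0 -> 180
LT 30: heading 180 -> 210
PU: pen up
FD 2: (8,0) -> (6.268,-1) [heading=210, move]
RT 53: heading 210 -> 157
FD 11: (6.268,-1) -> (-3.858,3.298) [heading=157, move]
Final: pos=(-3.858,3.298), heading=157, 2 segment(s) drawn

Answer: 157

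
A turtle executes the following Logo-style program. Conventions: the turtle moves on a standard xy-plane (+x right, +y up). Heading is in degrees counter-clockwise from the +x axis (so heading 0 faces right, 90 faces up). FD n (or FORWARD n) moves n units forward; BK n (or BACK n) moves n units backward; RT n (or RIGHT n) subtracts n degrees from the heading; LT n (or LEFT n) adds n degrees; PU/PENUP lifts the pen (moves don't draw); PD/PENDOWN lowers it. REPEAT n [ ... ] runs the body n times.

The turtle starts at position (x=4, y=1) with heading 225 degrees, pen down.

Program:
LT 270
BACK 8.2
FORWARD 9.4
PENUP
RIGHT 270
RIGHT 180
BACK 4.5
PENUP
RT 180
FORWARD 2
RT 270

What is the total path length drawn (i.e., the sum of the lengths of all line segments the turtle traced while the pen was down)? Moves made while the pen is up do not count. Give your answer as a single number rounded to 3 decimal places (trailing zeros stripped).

Executing turtle program step by step:
Start: pos=(4,1), heading=225, pen down
LT 270: heading 225 -> 135
BK 8.2: (4,1) -> (9.798,-4.798) [heading=135, draw]
FD 9.4: (9.798,-4.798) -> (3.151,1.849) [heading=135, draw]
PU: pen up
RT 270: heading 135 -> 225
RT 180: heading 225 -> 45
BK 4.5: (3.151,1.849) -> (-0.031,-1.333) [heading=45, move]
PU: pen up
RT 180: heading 45 -> 225
FD 2: (-0.031,-1.333) -> (-1.445,-2.748) [heading=225, move]
RT 270: heading 225 -> 315
Final: pos=(-1.445,-2.748), heading=315, 2 segment(s) drawn

Segment lengths:
  seg 1: (4,1) -> (9.798,-4.798), length = 8.2
  seg 2: (9.798,-4.798) -> (3.151,1.849), length = 9.4
Total = 17.6

Answer: 17.6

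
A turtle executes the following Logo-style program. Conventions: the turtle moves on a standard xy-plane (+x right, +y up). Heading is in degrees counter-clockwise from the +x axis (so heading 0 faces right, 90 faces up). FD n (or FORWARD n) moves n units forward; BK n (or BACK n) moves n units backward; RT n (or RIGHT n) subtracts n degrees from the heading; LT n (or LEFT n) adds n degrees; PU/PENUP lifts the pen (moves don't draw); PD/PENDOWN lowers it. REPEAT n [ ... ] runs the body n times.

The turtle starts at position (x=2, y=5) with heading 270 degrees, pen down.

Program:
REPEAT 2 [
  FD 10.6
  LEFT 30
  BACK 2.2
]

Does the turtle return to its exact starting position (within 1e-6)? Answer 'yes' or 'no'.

Executing turtle program step by step:
Start: pos=(2,5), heading=270, pen down
REPEAT 2 [
  -- iteration 1/2 --
  FD 10.6: (2,5) -> (2,-5.6) [heading=270, draw]
  LT 30: heading 270 -> 300
  BK 2.2: (2,-5.6) -> (0.9,-3.695) [heading=300, draw]
  -- iteration 2/2 --
  FD 10.6: (0.9,-3.695) -> (6.2,-12.875) [heading=300, draw]
  LT 30: heading 300 -> 330
  BK 2.2: (6.2,-12.875) -> (4.295,-11.775) [heading=330, draw]
]
Final: pos=(4.295,-11.775), heading=330, 4 segment(s) drawn

Start position: (2, 5)
Final position: (4.295, -11.775)
Distance = 16.931; >= 1e-6 -> NOT closed

Answer: no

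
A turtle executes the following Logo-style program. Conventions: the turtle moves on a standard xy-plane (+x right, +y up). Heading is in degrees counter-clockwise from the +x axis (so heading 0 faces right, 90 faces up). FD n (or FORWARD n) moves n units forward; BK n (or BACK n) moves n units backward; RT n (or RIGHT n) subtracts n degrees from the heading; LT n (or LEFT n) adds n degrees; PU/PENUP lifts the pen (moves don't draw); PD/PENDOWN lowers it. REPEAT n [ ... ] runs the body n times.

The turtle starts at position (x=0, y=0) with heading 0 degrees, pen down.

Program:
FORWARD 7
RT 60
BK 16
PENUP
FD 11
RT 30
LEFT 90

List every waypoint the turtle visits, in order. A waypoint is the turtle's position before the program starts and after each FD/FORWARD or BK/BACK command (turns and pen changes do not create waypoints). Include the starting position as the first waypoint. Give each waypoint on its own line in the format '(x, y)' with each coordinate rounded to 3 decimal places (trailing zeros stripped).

Executing turtle program step by step:
Start: pos=(0,0), heading=0, pen down
FD 7: (0,0) -> (7,0) [heading=0, draw]
RT 60: heading 0 -> 300
BK 16: (7,0) -> (-1,13.856) [heading=300, draw]
PU: pen up
FD 11: (-1,13.856) -> (4.5,4.33) [heading=300, move]
RT 30: heading 300 -> 270
LT 90: heading 270 -> 0
Final: pos=(4.5,4.33), heading=0, 2 segment(s) drawn
Waypoints (4 total):
(0, 0)
(7, 0)
(-1, 13.856)
(4.5, 4.33)

Answer: (0, 0)
(7, 0)
(-1, 13.856)
(4.5, 4.33)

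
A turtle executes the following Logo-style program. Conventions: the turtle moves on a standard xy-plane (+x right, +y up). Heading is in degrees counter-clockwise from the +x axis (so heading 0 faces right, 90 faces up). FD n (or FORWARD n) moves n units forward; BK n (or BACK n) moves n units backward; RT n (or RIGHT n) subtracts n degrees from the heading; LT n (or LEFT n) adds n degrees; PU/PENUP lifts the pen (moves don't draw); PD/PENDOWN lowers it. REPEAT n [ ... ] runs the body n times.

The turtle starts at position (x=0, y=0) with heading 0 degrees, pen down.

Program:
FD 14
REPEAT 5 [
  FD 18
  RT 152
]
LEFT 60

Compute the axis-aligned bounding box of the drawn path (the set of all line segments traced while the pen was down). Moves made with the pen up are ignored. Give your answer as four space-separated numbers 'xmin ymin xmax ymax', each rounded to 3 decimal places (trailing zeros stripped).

Answer: 0 -11.429 32 6.472

Derivation:
Executing turtle program step by step:
Start: pos=(0,0), heading=0, pen down
FD 14: (0,0) -> (14,0) [heading=0, draw]
REPEAT 5 [
  -- iteration 1/5 --
  FD 18: (14,0) -> (32,0) [heading=0, draw]
  RT 152: heading 0 -> 208
  -- iteration 2/5 --
  FD 18: (32,0) -> (16.107,-8.45) [heading=208, draw]
  RT 152: heading 208 -> 56
  -- iteration 3/5 --
  FD 18: (16.107,-8.45) -> (26.172,6.472) [heading=56, draw]
  RT 152: heading 56 -> 264
  -- iteration 4/5 --
  FD 18: (26.172,6.472) -> (24.291,-11.429) [heading=264, draw]
  RT 152: heading 264 -> 112
  -- iteration 5/5 --
  FD 18: (24.291,-11.429) -> (17.548,5.26) [heading=112, draw]
  RT 152: heading 112 -> 320
]
LT 60: heading 320 -> 20
Final: pos=(17.548,5.26), heading=20, 6 segment(s) drawn

Segment endpoints: x in {0, 14, 16.107, 17.548, 24.291, 26.172, 32}, y in {-11.429, -8.45, 0, 5.26, 6.472}
xmin=0, ymin=-11.429, xmax=32, ymax=6.472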